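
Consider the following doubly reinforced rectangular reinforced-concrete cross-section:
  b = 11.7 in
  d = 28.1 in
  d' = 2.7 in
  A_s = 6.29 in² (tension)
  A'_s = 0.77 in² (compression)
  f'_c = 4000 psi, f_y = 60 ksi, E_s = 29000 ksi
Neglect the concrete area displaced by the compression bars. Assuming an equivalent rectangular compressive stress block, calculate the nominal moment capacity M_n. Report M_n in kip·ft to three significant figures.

Assume both steels yield.
a = (A_s − A'_s) f_y/(0.85 f'_c b) = (6.29 − 0.77) × 60/(0.85 × 4 × 11.7) = 8.326 in.
c = a/β₁ = 8.326/0.85 = 9.795 in; ε'_s = 0.003(c − d')/c = 0.0022 ≥ ε_y = 0.0021, so the compression steel yields.
M_n = (A_s − A'_s) f_y (d − a/2) + A'_s f_y (d − d') = 331.2 × (28.1 − 4.163) + 46.2 × (28.1 − 2.7) = 7927.9 + 1173.5 = 9101.4 kip·in = 9101.4/12 = 758.45 kip·ft.

M_n ≈ 758 kip·ft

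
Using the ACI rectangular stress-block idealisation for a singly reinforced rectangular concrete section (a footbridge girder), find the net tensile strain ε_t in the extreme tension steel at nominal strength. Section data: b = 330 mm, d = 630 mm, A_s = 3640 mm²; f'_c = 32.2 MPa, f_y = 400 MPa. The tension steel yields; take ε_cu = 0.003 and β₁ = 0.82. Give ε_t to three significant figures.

a = A_s f_y/(0.85 f'_c b) = 161.20 mm.
β₁ = 0.82, so c = a/β₁ = 161.20/0.82 = 196.59 mm.
From the linear strain diagram with ε_cu = 0.003: ε_t = 0.003 (d − c)/c = 0.003 × (630 − 196.59)/196.59 = 0.00661.
Since ε_t ≥ 0.005, the section is tension-controlled.

ε_t ≈ 0.00661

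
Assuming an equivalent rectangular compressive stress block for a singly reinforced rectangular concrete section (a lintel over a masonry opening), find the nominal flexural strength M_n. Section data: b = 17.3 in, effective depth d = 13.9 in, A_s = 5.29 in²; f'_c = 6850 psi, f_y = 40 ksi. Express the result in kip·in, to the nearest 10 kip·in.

M_n ≈ 2720 kip·in

T = A_s f_y = 5.29 × 40 = 211.6 kips.
a = T/(0.85 f'_c b) = 211.6/(0.85 × 6.85 × 17.3) = 2.101 in.
M_n = T(d − a/2) = 211.6 × (13.9 − 1.0505) = 2719.0 kip·in.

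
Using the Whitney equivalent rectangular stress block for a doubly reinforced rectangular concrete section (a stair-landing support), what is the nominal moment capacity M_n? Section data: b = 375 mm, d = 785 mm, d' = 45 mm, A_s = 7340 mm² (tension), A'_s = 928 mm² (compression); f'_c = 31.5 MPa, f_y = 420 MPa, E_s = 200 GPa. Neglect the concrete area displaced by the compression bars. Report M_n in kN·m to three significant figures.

M_n ≈ 2040 kN·m

Assume both tension and compression steel yield.
Net tension couple steel: A_s − A'_s = 6412 mm².
a = (A_s − A'_s) f_y / (0.85 f'_c b) = 2693040/(0.85 × 31.5 × 375) = 268.21 mm.
c = a/β₁ = 268.21/0.825 = 325.10 mm; ε'_s = 0.003(c − d')/c = 0.0026 ≥ f_y/E_s = 0.0021, so compression steel does yield.
M_n = (A_s − A'_s) f_y (d − a/2) + A'_s f_y (d − d') = [2693040 × (785 − 134.105) + 389760 × (785 − 45)] × 10⁻⁶ = 1752.89 + 288.42 = 2041.31 kN·m.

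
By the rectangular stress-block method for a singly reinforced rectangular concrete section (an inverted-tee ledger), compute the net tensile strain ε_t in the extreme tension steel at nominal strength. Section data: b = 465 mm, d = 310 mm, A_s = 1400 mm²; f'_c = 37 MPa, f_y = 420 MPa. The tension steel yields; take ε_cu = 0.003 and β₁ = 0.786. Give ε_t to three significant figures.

a = A_s f_y/(0.85 f'_c b) = 40.21 mm.
β₁ = 0.786, so c = a/β₁ = 40.21/0.786 = 51.16 mm.
From the linear strain diagram with ε_cu = 0.003: ε_t = 0.003 (d − c)/c = 0.003 × (310 − 51.16)/51.16 = 0.0152.
Since ε_t ≥ 0.005, the section is tension-controlled.

ε_t ≈ 0.0152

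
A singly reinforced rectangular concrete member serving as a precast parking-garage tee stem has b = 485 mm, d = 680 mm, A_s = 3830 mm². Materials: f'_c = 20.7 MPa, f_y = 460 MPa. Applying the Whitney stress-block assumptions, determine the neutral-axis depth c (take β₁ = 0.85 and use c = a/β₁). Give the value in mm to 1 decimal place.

T = A_s f_y = 3830 × 460 = 1761800 N = 1761.8 kN.
Setting C = 0.85 f'_c a b equal to T: a = 1761800/(0.85 × 20.7 × 485) = 206.455 mm.
With β₁ = 0.85, c = a/β₁ = 206.455/0.85 = 242.9 mm.

c ≈ 242.9 mm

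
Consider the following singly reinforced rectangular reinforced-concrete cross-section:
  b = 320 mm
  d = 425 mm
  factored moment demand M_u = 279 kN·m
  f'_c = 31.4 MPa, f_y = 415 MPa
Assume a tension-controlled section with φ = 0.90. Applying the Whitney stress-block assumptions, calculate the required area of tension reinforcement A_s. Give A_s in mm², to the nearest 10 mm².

A_s ≈ 1980 mm²

M_n = M_u/φ = 279/0.90 = 310 kN·m.
With M_n = 0.85 f'_c a b (d − a/2), solve the quadratic for a:
a = d − √(d² − 2M_n/(0.85 f'_c b)) = 425 − √(425² − 2 × 310×10⁶/(0.85 × 31.4 × 320)) = 96.32 mm.
A_s = 0.85 f'_c a b / f_y = 0.85 × 31.4 × 96.32 × 320 / 415 = 1982.3 mm².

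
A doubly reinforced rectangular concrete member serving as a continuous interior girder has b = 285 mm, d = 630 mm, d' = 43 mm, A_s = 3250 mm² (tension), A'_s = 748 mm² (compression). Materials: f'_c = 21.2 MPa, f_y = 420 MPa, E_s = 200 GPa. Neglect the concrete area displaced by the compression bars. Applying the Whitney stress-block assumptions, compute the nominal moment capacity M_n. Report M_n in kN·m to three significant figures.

M_n ≈ 739 kN·m

Assume both tension and compression steel yield.
Net tension couple steel: A_s − A'_s = 2502 mm².
a = (A_s − A'_s) f_y / (0.85 f'_c b) = 1050840/(0.85 × 21.2 × 285) = 204.61 mm.
c = a/β₁ = 204.61/0.85 = 240.72 mm; ε'_s = 0.003(c − d')/c = 0.0025 ≥ f_y/E_s = 0.0021, so compression steel does yield.
M_n = (A_s − A'_s) f_y (d − a/2) + A'_s f_y (d − d') = [1050840 × (630 − 102.305) + 314160 × (630 − 43)] × 10⁻⁶ = 554.52 + 184.41 = 738.93 kN·m.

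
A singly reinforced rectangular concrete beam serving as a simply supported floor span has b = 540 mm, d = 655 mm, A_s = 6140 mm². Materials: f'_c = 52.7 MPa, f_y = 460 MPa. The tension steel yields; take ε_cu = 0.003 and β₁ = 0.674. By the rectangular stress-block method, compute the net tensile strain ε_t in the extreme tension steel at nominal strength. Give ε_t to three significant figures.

ε_t ≈ 0.00834

a = A_s f_y/(0.85 f'_c b) = 116.76 mm.
β₁ = 0.674, so c = a/β₁ = 116.76/0.674 = 173.23 mm.
From the linear strain diagram with ε_cu = 0.003: ε_t = 0.003 (d − c)/c = 0.003 × (655 − 173.23)/173.23 = 0.00834.
Since ε_t ≥ 0.005, the section is tension-controlled.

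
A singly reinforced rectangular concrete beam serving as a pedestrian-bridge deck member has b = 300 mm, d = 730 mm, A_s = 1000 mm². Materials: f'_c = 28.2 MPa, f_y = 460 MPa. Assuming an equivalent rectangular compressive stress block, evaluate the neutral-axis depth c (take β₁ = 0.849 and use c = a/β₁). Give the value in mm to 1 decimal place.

T = A_s f_y = 1000 × 460 = 460000 N = 460 kN.
Setting C = 0.85 f'_c a b equal to T: a = 460000/(0.85 × 28.2 × 300) = 63.969 mm.
With β₁ = 0.849, c = a/β₁ = 63.969/0.849 = 75.3 mm.

c ≈ 75.3 mm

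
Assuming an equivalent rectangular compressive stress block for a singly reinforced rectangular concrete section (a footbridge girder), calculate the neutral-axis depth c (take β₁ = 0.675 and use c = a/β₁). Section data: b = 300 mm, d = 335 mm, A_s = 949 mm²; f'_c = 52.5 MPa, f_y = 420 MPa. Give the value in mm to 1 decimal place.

c ≈ 44.1 mm

T = A_s f_y = 949 × 420 = 398580 N = 398.58 kN.
Setting C = 0.85 f'_c a b equal to T: a = 398580/(0.85 × 52.5 × 300) = 29.773 mm.
With β₁ = 0.675, c = a/β₁ = 29.773/0.675 = 44.1 mm.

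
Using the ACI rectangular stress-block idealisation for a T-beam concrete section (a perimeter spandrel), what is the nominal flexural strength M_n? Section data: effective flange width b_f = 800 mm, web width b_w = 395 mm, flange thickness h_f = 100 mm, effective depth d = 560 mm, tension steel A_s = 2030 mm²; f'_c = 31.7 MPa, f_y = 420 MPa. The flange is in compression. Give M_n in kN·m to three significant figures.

M_n ≈ 461 kN·m

Tension: T = A_s f_y = 2030 × 420 = 852600 N.
Try a within the flange: a = T/(0.85 f'_c b_f) = 852600/(0.85 × 31.7 × 800) = 39.55 mm.
Since a = 39.55 ≤ h_f = 100 mm, the stress block lies entirely in the flange; analyse as a rectangular beam of width b_f.
M_n = T(d − a/2) = 852600 × (560 − 19.775) = 460.60 × 10⁶ N·mm.
M_n = 460.60 kN·m.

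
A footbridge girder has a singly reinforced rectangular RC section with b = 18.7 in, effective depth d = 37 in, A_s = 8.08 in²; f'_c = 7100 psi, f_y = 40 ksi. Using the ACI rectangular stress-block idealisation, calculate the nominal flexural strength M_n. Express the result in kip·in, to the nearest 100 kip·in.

M_n ≈ 11500 kip·in

T = A_s f_y = 8.08 × 40 = 323.2 kips.
a = T/(0.85 f'_c b) = 323.2/(0.85 × 7.1 × 18.7) = 2.864 in.
M_n = T(d − a/2) = 323.2 × (37 − 1.432) = 11495.6 kip·in.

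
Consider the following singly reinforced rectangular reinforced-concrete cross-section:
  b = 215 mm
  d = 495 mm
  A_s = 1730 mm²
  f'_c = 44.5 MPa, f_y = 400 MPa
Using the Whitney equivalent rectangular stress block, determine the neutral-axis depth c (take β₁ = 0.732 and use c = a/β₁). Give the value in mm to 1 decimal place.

c ≈ 116.2 mm

T = A_s f_y = 1730 × 400 = 692000 N = 692 kN.
Setting C = 0.85 f'_c a b equal to T: a = 692000/(0.85 × 44.5 × 215) = 85.092 mm.
With β₁ = 0.732, c = a/β₁ = 85.092/0.732 = 116.2 mm.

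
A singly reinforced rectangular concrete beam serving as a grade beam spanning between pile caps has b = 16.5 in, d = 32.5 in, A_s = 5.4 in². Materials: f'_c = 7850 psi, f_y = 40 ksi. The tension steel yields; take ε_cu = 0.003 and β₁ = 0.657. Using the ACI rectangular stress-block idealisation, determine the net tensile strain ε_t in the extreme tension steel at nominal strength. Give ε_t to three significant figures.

a = A_s f_y/(0.85 f'_c b) = 1.962 in.
β₁ = 0.657, so c = a/β₁ = 1.962/0.657 = 2.986 in.
From the linear strain diagram with ε_cu = 0.003: ε_t = 0.003 (d − c)/c = 0.003 × (32.5 − 2.986)/2.986 = 0.0297.
Since ε_t ≥ 0.005, the section is tension-controlled.

ε_t ≈ 0.0297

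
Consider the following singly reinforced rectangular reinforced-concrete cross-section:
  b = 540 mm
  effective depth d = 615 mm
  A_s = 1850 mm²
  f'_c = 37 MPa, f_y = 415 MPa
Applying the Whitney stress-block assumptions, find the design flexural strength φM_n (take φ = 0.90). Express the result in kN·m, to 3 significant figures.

φM_n ≈ 409 kN·m

T = A_s f_y = 1850 × 415 = 767750 N = 767.75 kN.
From C = T: a = T/(0.85 f'_c b) = 767750/(0.85 × 37 × 540) = 45.21 mm.
M_n = T(d − a/2) = 767.75 kN × (615 − 22.605) mm = 454.81 kN·m.
φM_n = 0.90 × 454.81 = 409.33 kN·m.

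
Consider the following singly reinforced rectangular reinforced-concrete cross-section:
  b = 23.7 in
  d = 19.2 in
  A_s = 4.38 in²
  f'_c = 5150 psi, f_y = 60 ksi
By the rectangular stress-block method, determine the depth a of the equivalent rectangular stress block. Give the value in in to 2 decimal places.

a ≈ 2.53 in

T = A_s f_y = 4.38 × 60 = 262.8 kips.
a = T/(0.85 f'_c b) = 262.8/(0.85 × 5.15 × 23.7) = 2.53 in.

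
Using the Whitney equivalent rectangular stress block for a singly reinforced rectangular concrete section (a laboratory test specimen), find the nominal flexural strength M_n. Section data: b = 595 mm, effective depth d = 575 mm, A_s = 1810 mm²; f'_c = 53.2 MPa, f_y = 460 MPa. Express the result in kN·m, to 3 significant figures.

M_n ≈ 466 kN·m

T = A_s f_y = 1810 × 460 = 832600 N = 832.6 kN.
From C = T: a = T/(0.85 f'_c b) = 832600/(0.85 × 53.2 × 595) = 30.94 mm.
M_n = T(d − a/2) = 832.6 kN × (575 − 15.47) mm = 465.86 kN·m.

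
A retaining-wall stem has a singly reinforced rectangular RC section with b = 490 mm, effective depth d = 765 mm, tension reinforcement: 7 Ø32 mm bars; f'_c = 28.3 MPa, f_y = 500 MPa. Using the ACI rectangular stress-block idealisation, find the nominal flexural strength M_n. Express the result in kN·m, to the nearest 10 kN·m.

A_s = 7 × 804 = 5628 mm².
T = A_s f_y = 5628 × 500 = 2814000 N = 2814 kN.
From C = T: a = T/(0.85 f'_c b) = 2814000/(0.85 × 28.3 × 490) = 238.74 mm.
M_n = T(d − a/2) = 2814 kN × (765 − 119.37) mm = 1816.80 kN·m.

M_n ≈ 1820 kN·m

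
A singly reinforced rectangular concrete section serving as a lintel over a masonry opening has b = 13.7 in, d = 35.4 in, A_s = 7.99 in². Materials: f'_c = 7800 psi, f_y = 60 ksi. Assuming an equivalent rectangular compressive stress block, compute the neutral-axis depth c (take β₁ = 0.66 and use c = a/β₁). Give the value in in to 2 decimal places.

c ≈ 8.00 in

T = A_s f_y = 7.99 × 60 = 479.4 kips.
a = T/(0.85 f'_c b) = 479.4/(0.85 × 7.8 × 13.7) = 5.2779 in.
With β₁ = 0.66, c = a/β₁ = 5.2779/0.66 = 8.00 in.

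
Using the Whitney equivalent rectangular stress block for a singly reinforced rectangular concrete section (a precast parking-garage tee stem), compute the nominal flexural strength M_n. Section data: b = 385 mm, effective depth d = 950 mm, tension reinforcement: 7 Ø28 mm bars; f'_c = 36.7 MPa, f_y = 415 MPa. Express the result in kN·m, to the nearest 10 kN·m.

M_n ≈ 1570 kN·m

A_s = 7 × 616 = 4312 mm².
T = A_s f_y = 4312 × 415 = 1789480 N = 1789.48 kN.
From C = T: a = T/(0.85 f'_c b) = 1789480/(0.85 × 36.7 × 385) = 149.00 mm.
M_n = T(d − a/2) = 1789.48 kN × (950 − 74.5) mm = 1566.69 kN·m.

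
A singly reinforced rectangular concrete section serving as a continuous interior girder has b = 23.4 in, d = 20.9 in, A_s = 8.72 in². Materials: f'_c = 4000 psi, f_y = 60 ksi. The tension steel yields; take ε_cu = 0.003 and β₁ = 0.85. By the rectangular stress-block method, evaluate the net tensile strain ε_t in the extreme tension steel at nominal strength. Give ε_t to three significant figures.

a = A_s f_y/(0.85 f'_c b) = 6.576 in.
β₁ = 0.85, so c = a/β₁ = 6.576/0.85 = 7.736 in.
From the linear strain diagram with ε_cu = 0.003: ε_t = 0.003 (d − c)/c = 0.003 × (20.9 − 7.736)/7.736 = 0.00510.
Since ε_t ≥ 0.005, the section is tension-controlled.

ε_t ≈ 0.00510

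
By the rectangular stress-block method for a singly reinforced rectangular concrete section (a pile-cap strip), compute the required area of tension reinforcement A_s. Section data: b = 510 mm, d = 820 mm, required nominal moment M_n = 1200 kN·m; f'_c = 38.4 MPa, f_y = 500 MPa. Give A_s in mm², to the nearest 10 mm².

With M_n = 0.85 f'_c a b (d − a/2), solve the quadratic for a:
a = d − √(d² − 2M_n/(0.85 f'_c b)) = 820 − √(820² − 2 × 1200×10⁶/(0.85 × 38.4 × 510)) = 93.21 mm.
A_s = 0.85 f'_c a b / f_y = 0.85 × 38.4 × 93.21 × 510 / 500 = 3103.2 mm².

A_s ≈ 3100 mm²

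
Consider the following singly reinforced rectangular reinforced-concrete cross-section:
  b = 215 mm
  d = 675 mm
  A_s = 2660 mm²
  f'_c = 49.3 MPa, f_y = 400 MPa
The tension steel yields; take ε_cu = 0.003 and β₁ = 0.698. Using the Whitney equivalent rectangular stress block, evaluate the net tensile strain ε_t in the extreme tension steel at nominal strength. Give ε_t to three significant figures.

a = A_s f_y/(0.85 f'_c b) = 118.10 mm.
β₁ = 0.698, so c = a/β₁ = 118.10/0.698 = 169.20 mm.
From the linear strain diagram with ε_cu = 0.003: ε_t = 0.003 (d − c)/c = 0.003 × (675 − 169.20)/169.20 = 0.00897.
Since ε_t ≥ 0.005, the section is tension-controlled.

ε_t ≈ 0.00897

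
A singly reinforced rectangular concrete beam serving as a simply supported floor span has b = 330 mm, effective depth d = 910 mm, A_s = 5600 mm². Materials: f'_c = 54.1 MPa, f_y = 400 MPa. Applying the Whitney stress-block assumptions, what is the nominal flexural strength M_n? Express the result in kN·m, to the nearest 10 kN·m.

T = A_s f_y = 5600 × 400 = 2240000 N = 2240 kN.
From C = T: a = T/(0.85 f'_c b) = 2240000/(0.85 × 54.1 × 330) = 147.61 mm.
M_n = T(d − a/2) = 2240 kN × (910 − 73.805) mm = 1873.08 kN·m.

M_n ≈ 1870 kN·m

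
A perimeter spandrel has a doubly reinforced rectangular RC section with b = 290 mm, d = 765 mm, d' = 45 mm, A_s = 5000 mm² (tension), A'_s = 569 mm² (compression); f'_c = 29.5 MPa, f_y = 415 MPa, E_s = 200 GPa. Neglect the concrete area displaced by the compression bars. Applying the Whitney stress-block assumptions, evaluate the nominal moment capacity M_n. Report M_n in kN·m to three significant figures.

M_n ≈ 1340 kN·m

Assume both tension and compression steel yield.
Net tension couple steel: A_s − A'_s = 4431 mm².
a = (A_s − A'_s) f_y / (0.85 f'_c b) = 1838865/(0.85 × 29.5 × 290) = 252.88 mm.
c = a/β₁ = 252.88/0.839 = 301.41 mm; ε'_s = 0.003(c − d')/c = 0.0026 ≥ f_y/E_s = 0.0021, so compression steel does yield.
M_n = (A_s − A'_s) f_y (d − a/2) + A'_s f_y (d − d') = [1838865 × (765 − 126.44) + 236135 × (765 − 45)] × 10⁻⁶ = 1174.23 + 170.02 = 1344.25 kN·m.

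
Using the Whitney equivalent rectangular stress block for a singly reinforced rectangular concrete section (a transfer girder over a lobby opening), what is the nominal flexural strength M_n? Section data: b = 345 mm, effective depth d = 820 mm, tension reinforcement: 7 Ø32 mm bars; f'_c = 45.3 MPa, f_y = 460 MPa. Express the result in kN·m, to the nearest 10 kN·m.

A_s = 7 × 804 = 5628 mm².
T = A_s f_y = 5628 × 460 = 2588880 N = 2588.88 kN.
From C = T: a = T/(0.85 f'_c b) = 2588880/(0.85 × 45.3 × 345) = 194.88 mm.
M_n = T(d − a/2) = 2588.88 kN × (820 − 97.44) mm = 1870.62 kN·m.

M_n ≈ 1870 kN·m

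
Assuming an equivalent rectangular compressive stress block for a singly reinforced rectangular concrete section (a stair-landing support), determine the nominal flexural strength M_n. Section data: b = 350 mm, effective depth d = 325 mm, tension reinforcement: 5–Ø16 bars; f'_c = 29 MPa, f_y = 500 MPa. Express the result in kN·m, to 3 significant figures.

M_n ≈ 149 kN·m

A_s = 5 × 201 = 1005 mm².
T = A_s f_y = 1005 × 500 = 502500 N = 502.5 kN.
From C = T: a = T/(0.85 f'_c b) = 502500/(0.85 × 29 × 350) = 58.24 mm.
M_n = T(d − a/2) = 502.5 kN × (325 − 29.12) mm = 148.68 kN·m.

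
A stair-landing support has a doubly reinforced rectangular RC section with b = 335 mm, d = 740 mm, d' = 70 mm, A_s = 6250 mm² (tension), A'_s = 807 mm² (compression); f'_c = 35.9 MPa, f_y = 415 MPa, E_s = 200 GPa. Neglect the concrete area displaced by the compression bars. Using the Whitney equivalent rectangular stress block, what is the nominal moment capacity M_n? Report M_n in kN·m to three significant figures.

Assume both tension and compression steel yield.
Net tension couple steel: A_s − A'_s = 5443 mm².
a = (A_s − A'_s) f_y / (0.85 f'_c b) = 2258845/(0.85 × 35.9 × 335) = 220.97 mm.
c = a/β₁ = 220.97/0.794 = 278.30 mm; ε'_s = 0.003(c − d')/c = 0.0022 ≥ f_y/E_s = 0.0021, so compression steel does yield.
M_n = (A_s − A'_s) f_y (d − a/2) + A'_s f_y (d − d') = [2258845 × (740 − 110.485) + 334905 × (740 − 70)] × 10⁻⁶ = 1421.98 + 224.39 = 1646.37 kN·m.

M_n ≈ 1650 kN·m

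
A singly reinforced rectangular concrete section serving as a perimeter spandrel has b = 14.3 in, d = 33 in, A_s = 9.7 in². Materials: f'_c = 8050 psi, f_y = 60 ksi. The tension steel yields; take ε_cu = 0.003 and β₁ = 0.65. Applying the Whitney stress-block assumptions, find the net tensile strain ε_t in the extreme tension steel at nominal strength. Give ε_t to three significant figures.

a = A_s f_y/(0.85 f'_c b) = 5.948 in.
β₁ = 0.65, so c = a/β₁ = 5.948/0.65 = 9.151 in.
From the linear strain diagram with ε_cu = 0.003: ε_t = 0.003 (d − c)/c = 0.003 × (33 − 9.151)/9.151 = 0.00782.
Since ε_t ≥ 0.005, the section is tension-controlled.

ε_t ≈ 0.00782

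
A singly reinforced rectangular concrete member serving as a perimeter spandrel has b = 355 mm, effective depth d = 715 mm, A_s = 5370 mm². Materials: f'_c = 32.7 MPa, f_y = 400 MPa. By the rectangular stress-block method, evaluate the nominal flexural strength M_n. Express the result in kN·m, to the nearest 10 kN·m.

T = A_s f_y = 5370 × 400 = 2148000 N = 2148 kN.
From C = T: a = T/(0.85 f'_c b) = 2148000/(0.85 × 32.7 × 355) = 217.69 mm.
M_n = T(d − a/2) = 2148 kN × (715 − 108.845) mm = 1302.02 kN·m.

M_n ≈ 1300 kN·m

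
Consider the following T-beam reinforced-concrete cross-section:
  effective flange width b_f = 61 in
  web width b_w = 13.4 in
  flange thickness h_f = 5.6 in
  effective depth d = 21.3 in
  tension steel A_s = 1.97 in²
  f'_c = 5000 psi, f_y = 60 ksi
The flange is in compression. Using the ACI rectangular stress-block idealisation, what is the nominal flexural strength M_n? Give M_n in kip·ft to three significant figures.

Tension: T = A_s f_y = 1.97 × 60 = 118.2 kips.
Try a within the flange: a = T/(0.85 f'_c b_f) = 118.2/(0.85 × 5 × 61) = 0.456 in.
Since a = 0.456 ≤ h_f = 5.6 in, the stress block lies entirely in the flange; analyse as a rectangular beam of width b_f.
M_n = T(d − a/2) = 118.2 × (21.3 − 0.228) = 2490.7 kip·in.
M_n = 2490.7/12 = 207.56 kip·ft.

M_n ≈ 208 kip·ft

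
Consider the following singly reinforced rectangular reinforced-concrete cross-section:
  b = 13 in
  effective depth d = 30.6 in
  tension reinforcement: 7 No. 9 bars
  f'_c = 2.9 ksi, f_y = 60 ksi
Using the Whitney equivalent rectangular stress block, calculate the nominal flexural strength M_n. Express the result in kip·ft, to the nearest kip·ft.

M_n ≈ 842 kip·ft

A_s = 7 × 1 = 7 in².
T = A_s f_y = 7 × 60 = 420 kips.
a = T/(0.85 f'_c b) = 420/(0.85 × 2.9 × 13) = 13.107 in.
M_n = T(d − a/2) = 420 × (30.6 − 6.5535) = 10099.5 kip·in = 10099.5/12 = 841.63 kip·ft.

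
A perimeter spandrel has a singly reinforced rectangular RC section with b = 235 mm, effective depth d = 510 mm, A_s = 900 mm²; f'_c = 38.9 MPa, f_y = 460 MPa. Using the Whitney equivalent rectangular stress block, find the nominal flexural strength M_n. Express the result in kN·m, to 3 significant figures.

T = A_s f_y = 900 × 460 = 414000 N = 414 kN.
From C = T: a = T/(0.85 f'_c b) = 414000/(0.85 × 38.9 × 235) = 53.28 mm.
M_n = T(d − a/2) = 414 kN × (510 − 26.64) mm = 200.11 kN·m.

M_n ≈ 200 kN·m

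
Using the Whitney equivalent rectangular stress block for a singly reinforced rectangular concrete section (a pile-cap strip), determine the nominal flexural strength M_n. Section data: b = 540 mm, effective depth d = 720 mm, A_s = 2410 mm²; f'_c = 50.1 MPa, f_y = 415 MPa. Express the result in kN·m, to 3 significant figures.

T = A_s f_y = 2410 × 415 = 1000150 N = 1000.15 kN.
From C = T: a = T/(0.85 f'_c b) = 1000150/(0.85 × 50.1 × 540) = 43.49 mm.
M_n = T(d − a/2) = 1000.15 kN × (720 − 21.745) mm = 698.36 kN·m.

M_n ≈ 698 kN·m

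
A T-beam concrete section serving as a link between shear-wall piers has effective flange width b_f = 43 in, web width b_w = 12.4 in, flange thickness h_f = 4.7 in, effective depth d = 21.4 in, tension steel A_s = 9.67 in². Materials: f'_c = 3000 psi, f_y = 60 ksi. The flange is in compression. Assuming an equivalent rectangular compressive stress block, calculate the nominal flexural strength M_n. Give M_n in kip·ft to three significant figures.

Tension: T = A_s f_y = 9.67 × 60 = 580.2 kips.
Try a within the flange: a = T/(0.85 f'_c b_f) = 580.2/(0.85 × 3 × 43) = 5.291 in.
a = 5.291 > h_f = 4.7 in: the block extends into the web. Split into flange-overhang and web parts.
C_f = 0.85 f'_c (b_f − b_w) h_f = 0.85 × 3 × (43 − 12.4) × 4.7 = 366.7 kips.
Remaining web compression depth: a_w = (T − C_f)/(0.85 f'_c b_w) = (580.2 − 366.7)/(0.85 × 3 × 12.4) = 6.752 in.
M_n = C_f(d − h_f/2) + (T − C_f)(d − a_w/2) = 366.7 × (21.4 − 2.35) + 213.5 × (21.4 − 3.376) = 6985.6 + 3848.1 = 10833.7 kip·in.
M_n = 10833.7/12 = 902.81 kip·ft.

M_n ≈ 903 kip·ft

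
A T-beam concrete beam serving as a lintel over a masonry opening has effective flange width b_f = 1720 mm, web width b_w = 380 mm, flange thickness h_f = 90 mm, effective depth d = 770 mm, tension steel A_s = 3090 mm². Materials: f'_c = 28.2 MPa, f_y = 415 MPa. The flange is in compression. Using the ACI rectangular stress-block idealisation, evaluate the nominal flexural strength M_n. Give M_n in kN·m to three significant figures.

Tension: T = A_s f_y = 3090 × 415 = 1282350 N.
Try a within the flange: a = T/(0.85 f'_c b_f) = 1282350/(0.85 × 28.2 × 1720) = 31.10 mm.
Since a = 31.10 ≤ h_f = 90 mm, the stress block lies entirely in the flange; analyse as a rectangular beam of width b_f.
M_n = T(d − a/2) = 1282350 × (770 − 15.55) = 967.47 × 10⁶ N·mm.
M_n = 967.47 kN·m.

M_n ≈ 967 kN·m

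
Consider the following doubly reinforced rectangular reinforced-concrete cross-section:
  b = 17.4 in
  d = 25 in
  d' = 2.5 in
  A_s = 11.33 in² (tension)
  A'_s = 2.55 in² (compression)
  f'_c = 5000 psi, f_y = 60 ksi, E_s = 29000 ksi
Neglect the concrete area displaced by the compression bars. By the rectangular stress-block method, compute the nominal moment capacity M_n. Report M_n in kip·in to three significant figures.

M_n ≈ 14700 kip·in

Assume both steels yield.
a = (A_s − A'_s) f_y/(0.85 f'_c b) = (11.33 − 2.55) × 60/(0.85 × 5 × 17.4) = 7.124 in.
c = a/β₁ = 7.124/0.8 = 8.905 in; ε'_s = 0.003(c − d')/c = 0.0022 ≥ ε_y = 0.0021, so the compression steel yields.
M_n = (A_s − A'_s) f_y (d − a/2) + A'_s f_y (d − d') = 526.8 × (25 − 3.562) + 153 × (25 − 2.5) = 11293.5 + 3442.5 = 14736.0 kip·in.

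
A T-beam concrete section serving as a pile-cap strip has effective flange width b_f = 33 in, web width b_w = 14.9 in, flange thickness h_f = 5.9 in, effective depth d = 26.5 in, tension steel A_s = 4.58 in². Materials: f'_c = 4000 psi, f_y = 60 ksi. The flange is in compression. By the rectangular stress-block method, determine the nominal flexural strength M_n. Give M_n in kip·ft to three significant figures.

Tension: T = A_s f_y = 4.58 × 60 = 274.8 kips.
Try a within the flange: a = T/(0.85 f'_c b_f) = 274.8/(0.85 × 4 × 33) = 2.449 in.
Since a = 2.449 ≤ h_f = 5.9 in, the stress block lies entirely in the flange; analyse as a rectangular beam of width b_f.
M_n = T(d − a/2) = 274.8 × (26.5 − 1.2245) = 6945.7 kip·in.
M_n = 6945.7/12 = 578.81 kip·ft.

M_n ≈ 579 kip·ft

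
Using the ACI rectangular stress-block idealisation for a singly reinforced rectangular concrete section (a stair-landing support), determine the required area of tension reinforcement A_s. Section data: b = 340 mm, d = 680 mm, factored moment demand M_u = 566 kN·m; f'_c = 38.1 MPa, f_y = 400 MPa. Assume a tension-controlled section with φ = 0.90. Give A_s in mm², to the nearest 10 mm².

M_n = M_u/φ = 566/0.90 = 628.889 kN·m.
With M_n = 0.85 f'_c a b (d − a/2), solve the quadratic for a:
a = d − √(d² − 2M_n/(0.85 f'_c b)) = 680 − √(680² − 2 × 628.889×10⁶/(0.85 × 38.1 × 340)) = 89.94 mm.
A_s = 0.85 f'_c a b / f_y = 0.85 × 38.1 × 89.94 × 340 / 400 = 2475.8 mm².

A_s ≈ 2480 mm²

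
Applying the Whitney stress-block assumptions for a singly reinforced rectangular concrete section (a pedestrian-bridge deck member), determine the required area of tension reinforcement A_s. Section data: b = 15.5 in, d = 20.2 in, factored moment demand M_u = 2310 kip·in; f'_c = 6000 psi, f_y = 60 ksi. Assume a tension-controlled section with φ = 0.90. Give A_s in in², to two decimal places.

A_s ≈ 2.21 in²

M_n = M_u/φ = 2310/0.90 = 2566.67 kip·in.
From M_n = 0.85 f'_c a b (d − a/2):
a = d − √(d² − 2M_n/(0.85 f'_c b)) = 20.2 − √(20.2² − 2 × 2566.67/(0.85 × 6 × 15.5)) = 1.677 in.
A_s = 0.85 f'_c a b / f_y = 0.85 × 6 × 1.677 × 15.5 / 60 = 2.209 in².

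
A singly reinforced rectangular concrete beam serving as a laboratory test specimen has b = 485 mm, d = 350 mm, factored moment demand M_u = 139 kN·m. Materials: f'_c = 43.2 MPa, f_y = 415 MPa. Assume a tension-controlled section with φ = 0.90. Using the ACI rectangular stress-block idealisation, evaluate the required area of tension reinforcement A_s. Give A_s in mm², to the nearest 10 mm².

M_n = M_u/φ = 139/0.90 = 154.444 kN·m.
With M_n = 0.85 f'_c a b (d − a/2), solve the quadratic for a:
a = d − √(d² − 2M_n/(0.85 f'_c b)) = 350 − √(350² − 2 × 154.444×10⁶/(0.85 × 43.2 × 485)) = 25.72 mm.
A_s = 0.85 f'_c a b / f_y = 0.85 × 43.2 × 25.72 × 485 / 415 = 1103.7 mm².

A_s ≈ 1100 mm²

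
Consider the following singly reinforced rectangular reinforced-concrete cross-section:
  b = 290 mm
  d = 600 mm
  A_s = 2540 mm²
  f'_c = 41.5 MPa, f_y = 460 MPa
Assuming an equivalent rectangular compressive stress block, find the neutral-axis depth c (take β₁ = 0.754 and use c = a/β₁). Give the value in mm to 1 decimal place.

c ≈ 151.5 mm

T = A_s f_y = 2540 × 460 = 1168400 N = 1168.4 kN.
Setting C = 0.85 f'_c a b equal to T: a = 1168400/(0.85 × 41.5 × 290) = 114.216 mm.
With β₁ = 0.754, c = a/β₁ = 114.216/0.754 = 151.5 mm.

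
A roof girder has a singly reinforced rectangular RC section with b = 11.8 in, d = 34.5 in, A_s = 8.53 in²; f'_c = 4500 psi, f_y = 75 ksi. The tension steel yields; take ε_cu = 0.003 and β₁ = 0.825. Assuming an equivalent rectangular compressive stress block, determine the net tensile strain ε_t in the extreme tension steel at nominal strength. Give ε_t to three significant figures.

ε_t ≈ 0.00302

a = A_s f_y/(0.85 f'_c b) = 14.174 in.
β₁ = 0.825, so c = a/β₁ = 14.174/0.825 = 17.181 in.
From the linear strain diagram with ε_cu = 0.003: ε_t = 0.003 (d − c)/c = 0.003 × (34.5 − 17.181)/17.181 = 0.00302.
ε_t < 0.004 — the section is over-reinforced for flexure under ACI limits.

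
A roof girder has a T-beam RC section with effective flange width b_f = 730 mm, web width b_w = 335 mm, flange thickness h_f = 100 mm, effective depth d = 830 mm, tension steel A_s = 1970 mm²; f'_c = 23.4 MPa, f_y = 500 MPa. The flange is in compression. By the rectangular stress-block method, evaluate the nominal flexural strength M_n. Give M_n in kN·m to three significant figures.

Tension: T = A_s f_y = 1970 × 500 = 985000 N.
Try a within the flange: a = T/(0.85 f'_c b_f) = 985000/(0.85 × 23.4 × 730) = 67.84 mm.
Since a = 67.84 ≤ h_f = 100 mm, the stress block lies entirely in the flange; analyse as a rectangular beam of width b_f.
M_n = T(d − a/2) = 985000 × (830 − 33.92) = 784.14 × 10⁶ N·mm.
M_n = 784.14 kN·m.

M_n ≈ 784 kN·m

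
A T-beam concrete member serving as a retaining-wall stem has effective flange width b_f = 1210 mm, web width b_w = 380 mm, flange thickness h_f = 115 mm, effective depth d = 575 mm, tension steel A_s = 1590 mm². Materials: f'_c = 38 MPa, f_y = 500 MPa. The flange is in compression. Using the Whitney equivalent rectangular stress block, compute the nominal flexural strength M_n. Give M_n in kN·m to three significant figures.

Tension: T = A_s f_y = 1590 × 500 = 795000 N.
Try a within the flange: a = T/(0.85 f'_c b_f) = 795000/(0.85 × 38 × 1210) = 20.34 mm.
Since a = 20.34 ≤ h_f = 115 mm, the stress block lies entirely in the flange; analyse as a rectangular beam of width b_f.
M_n = T(d − a/2) = 795000 × (575 − 10.17) = 449.04 × 10⁶ N·mm.
M_n = 449.04 kN·m.

M_n ≈ 449 kN·m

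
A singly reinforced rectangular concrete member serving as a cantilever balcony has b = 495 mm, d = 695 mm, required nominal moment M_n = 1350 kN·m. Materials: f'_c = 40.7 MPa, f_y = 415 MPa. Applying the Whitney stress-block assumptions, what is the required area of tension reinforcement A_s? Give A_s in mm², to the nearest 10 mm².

With M_n = 0.85 f'_c a b (d − a/2), solve the quadratic for a:
a = d − √(d² − 2M_n/(0.85 f'_c b)) = 695 − √(695² − 2 × 1350×10⁶/(0.85 × 40.7 × 495)) = 124.60 mm.
A_s = 0.85 f'_c a b / f_y = 0.85 × 40.7 × 124.60 × 495 / 415 = 5141.5 mm².

A_s ≈ 5140 mm²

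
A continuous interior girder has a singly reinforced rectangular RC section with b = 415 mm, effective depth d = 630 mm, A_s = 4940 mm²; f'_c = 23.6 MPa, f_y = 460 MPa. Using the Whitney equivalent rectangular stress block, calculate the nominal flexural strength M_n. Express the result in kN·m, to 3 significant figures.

M_n ≈ 1120 kN·m

T = A_s f_y = 4940 × 460 = 2272400 N = 2272.4 kN.
From C = T: a = T/(0.85 f'_c b) = 2272400/(0.85 × 23.6 × 415) = 272.96 mm.
M_n = T(d − a/2) = 2272.4 kN × (630 − 136.48) mm = 1121.47 kN·m.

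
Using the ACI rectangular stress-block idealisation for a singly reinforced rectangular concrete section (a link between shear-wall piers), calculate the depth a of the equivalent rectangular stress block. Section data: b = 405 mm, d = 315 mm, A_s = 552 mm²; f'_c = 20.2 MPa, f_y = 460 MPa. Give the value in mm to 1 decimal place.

a ≈ 36.5 mm

T = A_s f_y = 552 × 460 = 253920 N = 253.92 kN.
Setting C = 0.85 f'_c a b equal to T: a = 253920/(0.85 × 20.2 × 405) = 36.5 mm.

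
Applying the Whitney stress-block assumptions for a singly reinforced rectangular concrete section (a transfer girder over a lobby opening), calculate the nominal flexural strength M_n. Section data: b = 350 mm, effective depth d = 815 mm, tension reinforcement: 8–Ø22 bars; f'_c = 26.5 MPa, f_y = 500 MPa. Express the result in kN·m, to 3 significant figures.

A_s = 8 × 380 = 3040 mm².
T = A_s f_y = 3040 × 500 = 1520000 N = 1520 kN.
From C = T: a = T/(0.85 f'_c b) = 1520000/(0.85 × 26.5 × 350) = 192.80 mm.
M_n = T(d − a/2) = 1520 kN × (815 − 96.4) mm = 1092.27 kN·m.

M_n ≈ 1090 kN·m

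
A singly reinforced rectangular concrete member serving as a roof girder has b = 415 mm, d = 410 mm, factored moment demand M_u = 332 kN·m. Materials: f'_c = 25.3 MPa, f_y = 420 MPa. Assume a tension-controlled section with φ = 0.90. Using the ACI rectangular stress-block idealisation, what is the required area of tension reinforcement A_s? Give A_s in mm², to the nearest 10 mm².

A_s ≈ 2500 mm²

M_n = M_u/φ = 332/0.90 = 368.889 kN·m.
With M_n = 0.85 f'_c a b (d − a/2), solve the quadratic for a:
a = d − √(d² − 2M_n/(0.85 f'_c b)) = 410 − √(410² − 2 × 368.889×10⁶/(0.85 × 25.3 × 415)) = 117.71 mm.
A_s = 0.85 f'_c a b / f_y = 0.85 × 25.3 × 117.71 × 415 / 420 = 2501.2 mm².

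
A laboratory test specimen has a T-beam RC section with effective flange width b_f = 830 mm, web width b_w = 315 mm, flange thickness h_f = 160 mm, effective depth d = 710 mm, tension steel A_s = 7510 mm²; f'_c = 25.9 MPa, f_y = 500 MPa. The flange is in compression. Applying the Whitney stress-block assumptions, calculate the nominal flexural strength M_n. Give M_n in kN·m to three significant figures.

Tension: T = A_s f_y = 7510 × 500 = 3755000 N.
Try a within the flange: a = T/(0.85 f'_c b_f) = 3755000/(0.85 × 25.9 × 830) = 205.50 mm.
a = 205.50 > h_f = 160 mm: the block extends into the web. Split into flange-overhang and web parts.
C_f = 0.85 f'_c (b_f − b_w) h_f = 0.85 × 25.9 × (830 − 315) × 160 = 1814036 N.
Remaining web compression depth: a_w = (T − C_f)/(0.85 f'_c b_w) = (3755000 − 1814036)/(0.85 × 25.9 × 315) = 279.89 mm.
M_n = C_f(d − h_f/2) + (T − C_f)(d − a_w/2) = 1814036 × (710 − 80) + 1940964 × (710 − 139.945) = 1142.84 + 1106.46 = 2249.30 × 10⁶ N·mm.
M_n = 2249.30 kN·m.

M_n ≈ 2250 kN·m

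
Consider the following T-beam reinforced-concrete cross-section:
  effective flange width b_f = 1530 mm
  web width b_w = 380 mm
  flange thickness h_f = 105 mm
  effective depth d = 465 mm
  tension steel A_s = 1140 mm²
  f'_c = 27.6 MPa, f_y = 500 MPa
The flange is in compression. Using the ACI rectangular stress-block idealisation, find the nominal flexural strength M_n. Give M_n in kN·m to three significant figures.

M_n ≈ 261 kN·m

Tension: T = A_s f_y = 1140 × 500 = 570000 N.
Try a within the flange: a = T/(0.85 f'_c b_f) = 570000/(0.85 × 27.6 × 1530) = 15.88 mm.
Since a = 15.88 ≤ h_f = 105 mm, the stress block lies entirely in the flange; analyse as a rectangular beam of width b_f.
M_n = T(d − a/2) = 570000 × (465 − 7.94) = 260.52 × 10⁶ N·mm.
M_n = 260.52 kN·m.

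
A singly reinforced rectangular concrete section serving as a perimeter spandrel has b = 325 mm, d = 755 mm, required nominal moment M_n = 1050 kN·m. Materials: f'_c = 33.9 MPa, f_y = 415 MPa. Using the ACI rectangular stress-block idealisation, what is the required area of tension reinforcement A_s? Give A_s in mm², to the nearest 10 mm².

A_s ≈ 3770 mm²

With M_n = 0.85 f'_c a b (d − a/2), solve the quadratic for a:
a = d − √(d² − 2M_n/(0.85 f'_c b)) = 755 − √(755² − 2 × 1050×10⁶/(0.85 × 33.9 × 325)) = 166.97 mm.
A_s = 0.85 f'_c a b / f_y = 0.85 × 33.9 × 166.97 × 325 / 415 = 3767.8 mm².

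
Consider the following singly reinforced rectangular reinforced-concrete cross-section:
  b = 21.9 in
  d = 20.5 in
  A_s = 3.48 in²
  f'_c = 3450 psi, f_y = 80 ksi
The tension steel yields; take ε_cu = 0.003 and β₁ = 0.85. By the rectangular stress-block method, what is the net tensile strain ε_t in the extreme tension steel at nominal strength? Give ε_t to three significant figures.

ε_t ≈ 0.00906

a = A_s f_y/(0.85 f'_c b) = 4.335 in.
β₁ = 0.85, so c = a/β₁ = 4.335/0.85 = 5.100 in.
From the linear strain diagram with ε_cu = 0.003: ε_t = 0.003 (d − c)/c = 0.003 × (20.5 − 5.100)/5.100 = 0.00906.
Since ε_t ≥ 0.005, the section is tension-controlled.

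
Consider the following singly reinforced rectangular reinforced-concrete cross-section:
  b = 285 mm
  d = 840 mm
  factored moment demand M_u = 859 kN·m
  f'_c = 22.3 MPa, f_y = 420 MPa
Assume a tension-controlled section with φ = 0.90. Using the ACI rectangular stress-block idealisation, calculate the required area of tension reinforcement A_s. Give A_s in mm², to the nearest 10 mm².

M_n = M_u/φ = 859/0.90 = 954.444 kN·m.
With M_n = 0.85 f'_c a b (d − a/2), solve the quadratic for a:
a = d − √(d² − 2M_n/(0.85 f'_c b)) = 840 − √(840² − 2 × 954.444×10⁶/(0.85 × 22.3 × 285)) = 246.50 mm.
A_s = 0.85 f'_c a b / f_y = 0.85 × 22.3 × 246.50 × 285 / 420 = 3170.6 mm².

A_s ≈ 3170 mm²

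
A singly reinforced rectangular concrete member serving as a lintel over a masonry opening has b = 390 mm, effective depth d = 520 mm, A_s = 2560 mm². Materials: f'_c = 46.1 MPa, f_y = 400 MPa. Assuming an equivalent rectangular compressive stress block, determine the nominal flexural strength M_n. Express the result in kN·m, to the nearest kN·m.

T = A_s f_y = 2560 × 400 = 1024000 N = 1024 kN.
From C = T: a = T/(0.85 f'_c b) = 1024000/(0.85 × 46.1 × 390) = 67.01 mm.
M_n = T(d − a/2) = 1024 kN × (520 − 33.505) mm = 498.17 kN·m.

M_n ≈ 498 kN·m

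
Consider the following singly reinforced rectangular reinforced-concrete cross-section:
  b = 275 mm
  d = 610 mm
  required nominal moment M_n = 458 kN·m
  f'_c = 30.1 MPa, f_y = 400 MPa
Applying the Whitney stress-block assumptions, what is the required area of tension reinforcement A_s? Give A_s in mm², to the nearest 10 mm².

With M_n = 0.85 f'_c a b (d − a/2), solve the quadratic for a:
a = d − √(d² − 2M_n/(0.85 f'_c b)) = 610 − √(610² − 2 × 458×10⁶/(0.85 × 30.1 × 275)) = 118.16 mm.
A_s = 0.85 f'_c a b / f_y = 0.85 × 30.1 × 118.16 × 275 / 400 = 2078.4 mm².

A_s ≈ 2080 mm²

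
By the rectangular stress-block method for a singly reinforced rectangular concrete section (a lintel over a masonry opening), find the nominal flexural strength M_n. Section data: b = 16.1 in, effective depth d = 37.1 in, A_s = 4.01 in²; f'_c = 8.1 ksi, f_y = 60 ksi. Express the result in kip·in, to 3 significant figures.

T = A_s f_y = 4.01 × 60 = 240.6 kips.
a = T/(0.85 f'_c b) = 240.6/(0.85 × 8.1 × 16.1) = 2.171 in.
M_n = T(d − a/2) = 240.6 × (37.1 − 1.0855) = 8665.1 kip·in.

M_n ≈ 8670 kip·in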